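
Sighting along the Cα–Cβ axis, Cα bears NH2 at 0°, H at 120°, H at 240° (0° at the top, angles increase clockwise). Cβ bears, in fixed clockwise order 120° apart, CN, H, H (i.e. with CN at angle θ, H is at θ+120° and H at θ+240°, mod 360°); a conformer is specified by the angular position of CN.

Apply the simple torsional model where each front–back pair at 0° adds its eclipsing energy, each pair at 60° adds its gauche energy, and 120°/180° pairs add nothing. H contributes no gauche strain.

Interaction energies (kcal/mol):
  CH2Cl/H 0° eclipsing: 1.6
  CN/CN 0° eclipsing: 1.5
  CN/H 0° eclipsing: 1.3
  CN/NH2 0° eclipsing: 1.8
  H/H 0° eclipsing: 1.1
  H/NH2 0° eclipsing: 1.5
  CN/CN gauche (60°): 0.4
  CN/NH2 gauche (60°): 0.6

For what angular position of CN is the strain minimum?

180°

CN at 0° is eclipsed. NH2 at 0° is eclipsed with CN at 0° (1.8); H at 120° is eclipsed with H at 120° (1.1); H at 240° is eclipsed with H at 240° (1.1). Total 4.0 kcal/mol.
CN at 60° is staggered. NH2 at 0° is gauche with CN at 60° (0.6). Total 0.6 kcal/mol.
CN at 120° is eclipsed. NH2 at 0° is eclipsed with H at 0° (1.5); H at 120° is eclipsed with CN at 120° (1.3); H at 240° is eclipsed with H at 240° (1.1). Total 3.9 kcal/mol.
CN at 180° (staggered): no non-H gauche contacts → 0.0 kcal/mol.
CN at 240° is eclipsed. NH2 at 0° is eclipsed with H at 0° (1.5); H at 120° is eclipsed with H at 120° (1.1); H at 240° is eclipsed with CN at 240° (1.3). Total 3.9 kcal/mol.
CN at 300° is staggered. NH2 at 0° is gauche with CN at 300° (0.6). Total 0.6 kcal/mol.
The minimum (0.0 kcal/mol) occurs with CN at 180°.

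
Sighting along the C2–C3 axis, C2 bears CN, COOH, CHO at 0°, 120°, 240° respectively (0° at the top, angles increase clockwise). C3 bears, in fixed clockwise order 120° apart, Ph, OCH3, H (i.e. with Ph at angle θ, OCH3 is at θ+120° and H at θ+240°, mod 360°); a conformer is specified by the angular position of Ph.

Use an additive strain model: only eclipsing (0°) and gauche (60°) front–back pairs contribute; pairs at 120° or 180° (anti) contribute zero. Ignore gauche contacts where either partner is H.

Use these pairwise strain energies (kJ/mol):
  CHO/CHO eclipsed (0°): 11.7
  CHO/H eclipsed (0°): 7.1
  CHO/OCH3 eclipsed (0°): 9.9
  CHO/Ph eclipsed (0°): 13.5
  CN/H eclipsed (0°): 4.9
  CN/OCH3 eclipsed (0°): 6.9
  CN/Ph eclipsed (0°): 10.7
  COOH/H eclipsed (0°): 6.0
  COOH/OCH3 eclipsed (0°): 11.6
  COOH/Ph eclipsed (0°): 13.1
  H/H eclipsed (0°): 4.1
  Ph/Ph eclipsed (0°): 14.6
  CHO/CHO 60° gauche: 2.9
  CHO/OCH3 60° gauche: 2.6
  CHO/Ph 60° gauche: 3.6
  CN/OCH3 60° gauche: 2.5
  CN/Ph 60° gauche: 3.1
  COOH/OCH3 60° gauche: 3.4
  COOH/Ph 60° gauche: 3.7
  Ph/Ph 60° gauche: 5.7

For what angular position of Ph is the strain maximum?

Ph at 0° is eclipsed. CN at 0° is eclipsed with Ph at 0° (10.7); COOH at 120° is eclipsed with OCH3 at 120° (11.6); CHO at 240° is eclipsed with H at 240° (7.1). Total 29.4 kJ/mol.
Ph at 60° is staggered. CN at 0° is gauche with Ph at 60° (3.1); COOH at 120° is gauche with Ph at 60° (3.7); COOH at 120° is gauche with OCH3 at 180° (3.4); CHO at 240° is gauche with OCH3 at 180° (2.6). Total 12.8 kJ/mol.
Ph at 120° is eclipsed. CN at 0° is eclipsed with H at 0° (4.9); COOH at 120° is eclipsed with Ph at 120° (13.1); CHO at 240° is eclipsed with OCH3 at 240° (9.9). Total 27.9 kJ/mol.
Ph at 180° is staggered. CN at 0° is gauche with OCH3 at 300° (2.5); COOH at 120° is gauche with Ph at 180° (3.7); CHO at 240° is gauche with Ph at 180° (3.6); CHO at 240° is gauche with OCH3 at 300° (2.6). Total 12.4 kJ/mol.
Ph at 240° is eclipsed. CN at 0° is eclipsed with OCH3 at 0° (6.9); COOH at 120° is eclipsed with H at 120° (6.0); CHO at 240° is eclipsed with Ph at 240° (13.5). Total 26.4 kJ/mol.
Ph at 300° is staggered. CN at 0° is gauche with Ph at 300° (3.1); CN at 0° is gauche with OCH3 at 60° (2.5); COOH at 120° is gauche with OCH3 at 60° (3.4); CHO at 240° is gauche with Ph at 300° (3.6). Total 12.6 kJ/mol.
The maximum (29.4 kJ/mol) occurs with Ph at 0°.

0°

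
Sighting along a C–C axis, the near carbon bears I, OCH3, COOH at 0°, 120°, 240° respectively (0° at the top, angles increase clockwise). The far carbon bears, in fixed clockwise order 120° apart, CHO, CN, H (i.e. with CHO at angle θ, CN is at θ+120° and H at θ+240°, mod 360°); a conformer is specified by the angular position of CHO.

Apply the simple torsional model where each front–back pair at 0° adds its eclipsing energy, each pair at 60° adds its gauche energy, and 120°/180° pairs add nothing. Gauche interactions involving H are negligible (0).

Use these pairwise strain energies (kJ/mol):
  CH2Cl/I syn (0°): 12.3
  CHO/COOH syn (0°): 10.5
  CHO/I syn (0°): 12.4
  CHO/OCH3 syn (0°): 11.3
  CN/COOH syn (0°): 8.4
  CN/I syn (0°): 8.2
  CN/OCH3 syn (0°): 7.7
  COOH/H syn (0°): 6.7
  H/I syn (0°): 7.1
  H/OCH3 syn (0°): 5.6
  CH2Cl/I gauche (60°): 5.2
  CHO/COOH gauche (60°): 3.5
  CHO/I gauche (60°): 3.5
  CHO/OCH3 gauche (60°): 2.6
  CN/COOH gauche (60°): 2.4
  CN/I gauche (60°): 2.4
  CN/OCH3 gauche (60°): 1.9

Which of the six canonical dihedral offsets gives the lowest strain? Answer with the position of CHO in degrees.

CHO at 0° (eclipsed): I(0°)/CHO(0°) eclipsed 12.4; OCH3(120°)/CN(120°) eclipsed 7.7; COOH(240°)/H(240°) eclipsed 6.7 → 26.8 kJ/mol.
CHO at 60° (staggered): I(0°)/CHO(60°) gauche 3.5; OCH3(120°)/CHO(60°) gauche 2.6; OCH3(120°)/CN(180°) gauche 1.9; COOH(240°)/CN(180°) gauche 2.4 → 10.4 kJ/mol.
CHO at 120° (eclipsed): I(0°)/H(0°) eclipsed 7.1; OCH3(120°)/CHO(120°) eclipsed 11.3; COOH(240°)/CN(240°) eclipsed 8.4 → 26.8 kJ/mol.
CHO at 180° (staggered): I(0°)/CN(300°) gauche 2.4; OCH3(120°)/CHO(180°) gauche 2.6; COOH(240°)/CHO(180°) gauche 3.5; COOH(240°)/CN(300°) gauche 2.4 → 10.9 kJ/mol.
CHO at 240° (eclipsed): I(0°)/CN(0°) eclipsed 8.2; OCH3(120°)/H(120°) eclipsed 5.6; COOH(240°)/CHO(240°) eclipsed 10.5 → 24.3 kJ/mol.
CHO at 300° (staggered): I(0°)/CHO(300°) gauche 3.5; I(0°)/CN(60°) gauche 2.4; OCH3(120°)/CN(60°) gauche 1.9; COOH(240°)/CHO(300°) gauche 3.5 → 11.3 kJ/mol.
The minimum (10.4 kJ/mol) occurs with CHO at 60°.

60°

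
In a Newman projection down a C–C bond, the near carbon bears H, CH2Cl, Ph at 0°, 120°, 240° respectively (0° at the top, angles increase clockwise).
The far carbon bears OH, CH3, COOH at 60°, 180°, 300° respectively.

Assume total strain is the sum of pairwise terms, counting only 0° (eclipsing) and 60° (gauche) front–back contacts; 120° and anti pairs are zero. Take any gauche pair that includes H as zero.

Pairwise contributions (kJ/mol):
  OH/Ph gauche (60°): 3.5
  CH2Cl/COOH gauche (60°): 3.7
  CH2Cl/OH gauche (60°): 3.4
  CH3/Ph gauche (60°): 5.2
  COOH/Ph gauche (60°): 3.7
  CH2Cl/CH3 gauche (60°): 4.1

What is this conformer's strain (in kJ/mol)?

This conformer (staggered): CH2Cl–OH gauche, CH2Cl–CH3 gauche, Ph–CH3 gauche, Ph–COOH gauche; 3.4 + 4.1 + 5.2 + 3.7 = 16.4 kJ/mol.

16.4 kJ/mol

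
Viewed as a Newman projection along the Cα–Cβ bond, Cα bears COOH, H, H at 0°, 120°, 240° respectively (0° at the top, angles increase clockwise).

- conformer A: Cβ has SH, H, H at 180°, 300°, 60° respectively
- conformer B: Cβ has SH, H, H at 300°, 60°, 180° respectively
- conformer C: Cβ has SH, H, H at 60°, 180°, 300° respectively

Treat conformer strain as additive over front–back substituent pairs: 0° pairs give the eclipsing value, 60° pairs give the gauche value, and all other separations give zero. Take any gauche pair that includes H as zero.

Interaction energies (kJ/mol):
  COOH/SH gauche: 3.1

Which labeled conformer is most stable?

A (staggered): no non-H gauche contacts → 0.0 kJ/mol.
B (staggered): COOH(0°)/SH(300°) gauche 3.1 → 3.1 kJ/mol.
C (staggered): COOH(0°)/SH(60°) gauche 3.1 → 3.1 kJ/mol.
A has the lowest total (0.0 kJ/mol).

A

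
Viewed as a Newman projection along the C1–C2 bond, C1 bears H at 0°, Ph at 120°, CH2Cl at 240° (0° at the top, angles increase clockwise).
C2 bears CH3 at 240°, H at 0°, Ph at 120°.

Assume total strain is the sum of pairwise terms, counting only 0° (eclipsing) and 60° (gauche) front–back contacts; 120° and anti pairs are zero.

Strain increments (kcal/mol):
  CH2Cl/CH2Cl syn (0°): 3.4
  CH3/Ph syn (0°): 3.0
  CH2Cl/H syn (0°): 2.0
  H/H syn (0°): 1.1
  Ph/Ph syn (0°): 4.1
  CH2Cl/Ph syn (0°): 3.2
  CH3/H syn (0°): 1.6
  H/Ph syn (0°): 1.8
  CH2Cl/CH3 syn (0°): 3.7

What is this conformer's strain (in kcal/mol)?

This conformer is eclipsed. H at 0° is eclipsed with H at 0° (1.1); Ph at 120° is eclipsed with Ph at 120° (4.1); CH2Cl at 240° is eclipsed with CH3 at 240° (3.7). Total 8.9 kcal/mol.

8.9 kcal/mol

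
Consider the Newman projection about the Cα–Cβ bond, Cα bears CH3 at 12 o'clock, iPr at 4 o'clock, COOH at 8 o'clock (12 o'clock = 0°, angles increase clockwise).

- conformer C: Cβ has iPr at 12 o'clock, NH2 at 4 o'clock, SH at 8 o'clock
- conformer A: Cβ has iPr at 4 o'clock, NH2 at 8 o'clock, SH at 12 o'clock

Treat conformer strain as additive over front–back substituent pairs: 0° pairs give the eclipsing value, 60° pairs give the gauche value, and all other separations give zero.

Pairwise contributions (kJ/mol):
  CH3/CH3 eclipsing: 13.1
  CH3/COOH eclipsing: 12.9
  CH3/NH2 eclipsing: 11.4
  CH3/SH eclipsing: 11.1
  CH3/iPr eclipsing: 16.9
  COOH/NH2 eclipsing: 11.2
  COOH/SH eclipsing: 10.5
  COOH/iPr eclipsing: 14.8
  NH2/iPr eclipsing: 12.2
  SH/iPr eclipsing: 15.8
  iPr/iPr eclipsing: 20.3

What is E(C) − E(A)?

C is eclipsed. CH3 at 0° is eclipsed with iPr at 0° (16.9); iPr at 120° is eclipsed with NH2 at 120° (12.2); COOH at 240° is eclipsed with SH at 240° (10.5). Total 39.6 kJ/mol.
A is eclipsed. CH3 at 0° is eclipsed with SH at 0° (11.1); iPr at 120° is eclipsed with iPr at 120° (20.3); COOH at 240° is eclipsed with NH2 at 240° (11.2). Total 42.6 kJ/mol.
E(C) − E(A) = 39.6 − 42.6 = -3.0 kJ/mol.

-3.0 kJ/mol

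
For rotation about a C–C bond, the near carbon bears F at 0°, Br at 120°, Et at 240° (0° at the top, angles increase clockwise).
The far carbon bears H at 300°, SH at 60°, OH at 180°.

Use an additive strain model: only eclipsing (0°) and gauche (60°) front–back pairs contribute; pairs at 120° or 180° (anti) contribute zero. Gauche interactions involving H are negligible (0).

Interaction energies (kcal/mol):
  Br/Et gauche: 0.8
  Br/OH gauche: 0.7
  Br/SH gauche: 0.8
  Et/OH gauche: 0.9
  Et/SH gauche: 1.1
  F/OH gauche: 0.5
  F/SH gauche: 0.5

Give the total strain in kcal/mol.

2.9 kcal/mol

This conformer (staggered): F(0°)/SH(60°) gauche 0.5; Br(120°)/SH(60°) gauche 0.8; Br(120°)/OH(180°) gauche 0.7; Et(240°)/OH(180°) gauche 0.9 → 2.9 kcal/mol.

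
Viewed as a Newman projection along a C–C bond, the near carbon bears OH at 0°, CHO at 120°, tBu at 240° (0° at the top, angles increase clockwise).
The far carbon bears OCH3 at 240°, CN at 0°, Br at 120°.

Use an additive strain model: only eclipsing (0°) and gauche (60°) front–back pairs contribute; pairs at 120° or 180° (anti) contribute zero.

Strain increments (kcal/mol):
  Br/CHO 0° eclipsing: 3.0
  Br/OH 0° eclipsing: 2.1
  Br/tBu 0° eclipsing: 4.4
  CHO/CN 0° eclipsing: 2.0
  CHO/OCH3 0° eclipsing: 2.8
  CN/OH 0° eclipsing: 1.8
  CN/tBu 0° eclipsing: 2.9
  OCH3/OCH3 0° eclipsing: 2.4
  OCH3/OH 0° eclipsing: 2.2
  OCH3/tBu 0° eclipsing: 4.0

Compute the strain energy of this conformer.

This conformer is eclipsed. OH at 0° is eclipsed with CN at 0° (1.8); CHO at 120° is eclipsed with Br at 120° (3.0); tBu at 240° is eclipsed with OCH3 at 240° (4.0). Total 8.8 kcal/mol.

8.8 kcal/mol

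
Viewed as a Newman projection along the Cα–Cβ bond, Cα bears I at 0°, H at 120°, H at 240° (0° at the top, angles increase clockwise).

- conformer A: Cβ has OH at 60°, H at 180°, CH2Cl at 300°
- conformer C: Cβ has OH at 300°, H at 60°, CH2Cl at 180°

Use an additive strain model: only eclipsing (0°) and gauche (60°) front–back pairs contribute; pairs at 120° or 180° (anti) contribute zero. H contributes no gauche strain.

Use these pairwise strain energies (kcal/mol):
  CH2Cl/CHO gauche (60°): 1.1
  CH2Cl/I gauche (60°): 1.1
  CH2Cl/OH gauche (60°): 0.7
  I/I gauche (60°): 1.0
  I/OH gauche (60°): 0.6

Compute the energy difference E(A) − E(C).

+1.1 kcal/mol

A is staggered. I at 0° is gauche with OH at 60° (0.6); I at 0° is gauche with CH2Cl at 300° (1.1). Total 1.7 kcal/mol.
C is staggered. I at 0° is gauche with OH at 300° (0.6). Total 0.6 kcal/mol.
E(A) − E(C) = 1.7 − 0.6 = +1.1 kcal/mol.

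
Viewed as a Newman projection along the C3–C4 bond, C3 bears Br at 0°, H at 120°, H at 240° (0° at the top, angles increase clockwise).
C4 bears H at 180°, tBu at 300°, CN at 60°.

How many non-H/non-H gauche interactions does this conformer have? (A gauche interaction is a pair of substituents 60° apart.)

Non-H gauche pairs: Br(0°)/tBu(300°); Br(0°)/CN(60°) — 2 interactions.

2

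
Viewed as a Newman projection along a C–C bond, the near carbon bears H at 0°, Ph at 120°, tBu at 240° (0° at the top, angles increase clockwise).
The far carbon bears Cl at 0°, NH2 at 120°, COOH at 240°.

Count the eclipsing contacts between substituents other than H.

Non-H eclipsing pairs: Ph(120°)/NH2(120°); tBu(240°)/COOH(240°) — 2 interactions.

2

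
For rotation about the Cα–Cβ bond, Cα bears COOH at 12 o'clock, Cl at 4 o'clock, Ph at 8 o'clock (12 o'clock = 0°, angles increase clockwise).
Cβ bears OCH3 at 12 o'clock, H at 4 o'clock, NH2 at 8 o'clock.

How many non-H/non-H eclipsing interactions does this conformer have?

2

Non-H eclipsing pairs: COOH(0°)/OCH3(0°); Ph(240°)/NH2(240°) — 2 interactions.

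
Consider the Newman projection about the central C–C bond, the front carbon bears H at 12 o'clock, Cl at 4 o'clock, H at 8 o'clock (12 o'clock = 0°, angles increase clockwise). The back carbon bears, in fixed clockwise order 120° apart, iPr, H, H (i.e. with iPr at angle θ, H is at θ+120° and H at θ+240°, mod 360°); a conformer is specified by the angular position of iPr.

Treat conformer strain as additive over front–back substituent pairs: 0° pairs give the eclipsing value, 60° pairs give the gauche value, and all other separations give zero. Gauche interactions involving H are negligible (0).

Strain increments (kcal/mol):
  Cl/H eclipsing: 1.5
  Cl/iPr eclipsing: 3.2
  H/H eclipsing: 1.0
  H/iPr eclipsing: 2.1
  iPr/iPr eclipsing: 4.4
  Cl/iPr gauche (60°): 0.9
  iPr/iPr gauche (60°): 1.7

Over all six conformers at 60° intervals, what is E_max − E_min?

iPr at 0° (eclipsed): H–iPr eclipsed, Cl–H eclipsed, H–H eclipsed; 2.1 + 1.5 + 1.0 = 4.6 kcal/mol.
iPr at 60° (staggered): Cl–iPr gauche; 0.9 = 0.9 kcal/mol.
iPr at 120° (eclipsed): H–H eclipsed, Cl–iPr eclipsed, H–H eclipsed; 1.0 + 3.2 + 1.0 = 5.2 kcal/mol.
iPr at 180° (staggered): Cl–iPr gauche; 0.9 = 0.9 kcal/mol.
iPr at 240° (eclipsed): H–H eclipsed, Cl–H eclipsed, H–iPr eclipsed; 1.0 + 1.5 + 2.1 = 4.6 kcal/mol.
iPr at 300° (staggered): no non-H gauche contacts → 0.0 kcal/mol.
Max at 120° (5.2 kcal/mol), min at 300° (0.0 kcal/mol); barrier = 5.2 kcal/mol.

5.2 kcal/mol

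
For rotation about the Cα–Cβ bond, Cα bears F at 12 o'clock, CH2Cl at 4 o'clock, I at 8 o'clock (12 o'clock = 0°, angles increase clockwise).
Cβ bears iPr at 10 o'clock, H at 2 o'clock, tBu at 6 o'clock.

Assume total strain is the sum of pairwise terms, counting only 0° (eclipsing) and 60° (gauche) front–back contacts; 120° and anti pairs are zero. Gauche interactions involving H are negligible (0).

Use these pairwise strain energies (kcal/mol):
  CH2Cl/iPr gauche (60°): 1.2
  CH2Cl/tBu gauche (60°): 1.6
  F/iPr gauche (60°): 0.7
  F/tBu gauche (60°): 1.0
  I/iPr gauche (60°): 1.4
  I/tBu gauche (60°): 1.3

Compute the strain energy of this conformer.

5.0 kcal/mol

This conformer (staggered): F–iPr gauche, CH2Cl–tBu gauche, I–iPr gauche, I–tBu gauche; 0.7 + 1.6 + 1.4 + 1.3 = 5.0 kcal/mol.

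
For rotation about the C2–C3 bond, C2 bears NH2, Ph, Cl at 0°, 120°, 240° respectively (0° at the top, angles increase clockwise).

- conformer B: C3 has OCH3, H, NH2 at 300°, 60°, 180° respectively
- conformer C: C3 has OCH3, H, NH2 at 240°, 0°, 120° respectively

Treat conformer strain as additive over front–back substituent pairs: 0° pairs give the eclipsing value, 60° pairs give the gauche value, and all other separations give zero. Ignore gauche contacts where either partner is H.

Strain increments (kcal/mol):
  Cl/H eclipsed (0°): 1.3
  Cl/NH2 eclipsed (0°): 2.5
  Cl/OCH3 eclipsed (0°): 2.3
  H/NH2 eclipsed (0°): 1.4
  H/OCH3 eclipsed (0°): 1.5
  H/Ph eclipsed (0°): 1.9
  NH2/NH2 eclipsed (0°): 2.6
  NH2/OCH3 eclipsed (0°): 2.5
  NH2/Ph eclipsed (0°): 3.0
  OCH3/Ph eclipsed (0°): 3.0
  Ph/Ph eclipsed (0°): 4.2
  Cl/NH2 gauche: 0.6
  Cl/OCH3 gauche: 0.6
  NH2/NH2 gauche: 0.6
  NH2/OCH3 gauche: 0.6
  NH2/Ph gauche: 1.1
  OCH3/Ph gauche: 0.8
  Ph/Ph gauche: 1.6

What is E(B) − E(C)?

-3.8 kcal/mol

B (staggered): NH2(0°)/OCH3(300°) gauche 0.6; Ph(120°)/NH2(180°) gauche 1.1; Cl(240°)/OCH3(300°) gauche 0.6; Cl(240°)/NH2(180°) gauche 0.6 → 2.9 kcal/mol.
C (eclipsed): NH2(0°)/H(0°) eclipsed 1.4; Ph(120°)/NH2(120°) eclipsed 3.0; Cl(240°)/OCH3(240°) eclipsed 2.3 → 6.7 kcal/mol.
E(B) − E(C) = 2.9 − 6.7 = -3.8 kcal/mol.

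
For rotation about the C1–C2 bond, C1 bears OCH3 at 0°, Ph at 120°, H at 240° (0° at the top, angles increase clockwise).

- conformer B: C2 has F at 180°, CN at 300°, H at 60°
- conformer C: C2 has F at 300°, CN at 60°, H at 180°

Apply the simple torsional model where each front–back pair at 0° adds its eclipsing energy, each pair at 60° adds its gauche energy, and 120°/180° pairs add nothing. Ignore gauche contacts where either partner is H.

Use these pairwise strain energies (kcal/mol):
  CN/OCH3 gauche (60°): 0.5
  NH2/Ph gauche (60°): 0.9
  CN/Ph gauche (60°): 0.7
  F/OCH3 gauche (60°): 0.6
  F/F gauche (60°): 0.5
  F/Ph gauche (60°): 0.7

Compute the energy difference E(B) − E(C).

-0.6 kcal/mol

B is staggered. OCH3 at 0° is gauche with CN at 300° (0.5); Ph at 120° is gauche with F at 180° (0.7). Total 1.2 kcal/mol.
C is staggered. OCH3 at 0° is gauche with F at 300° (0.6); OCH3 at 0° is gauche with CN at 60° (0.5); Ph at 120° is gauche with CN at 60° (0.7). Total 1.8 kcal/mol.
E(B) − E(C) = 1.2 − 1.8 = -0.6 kcal/mol.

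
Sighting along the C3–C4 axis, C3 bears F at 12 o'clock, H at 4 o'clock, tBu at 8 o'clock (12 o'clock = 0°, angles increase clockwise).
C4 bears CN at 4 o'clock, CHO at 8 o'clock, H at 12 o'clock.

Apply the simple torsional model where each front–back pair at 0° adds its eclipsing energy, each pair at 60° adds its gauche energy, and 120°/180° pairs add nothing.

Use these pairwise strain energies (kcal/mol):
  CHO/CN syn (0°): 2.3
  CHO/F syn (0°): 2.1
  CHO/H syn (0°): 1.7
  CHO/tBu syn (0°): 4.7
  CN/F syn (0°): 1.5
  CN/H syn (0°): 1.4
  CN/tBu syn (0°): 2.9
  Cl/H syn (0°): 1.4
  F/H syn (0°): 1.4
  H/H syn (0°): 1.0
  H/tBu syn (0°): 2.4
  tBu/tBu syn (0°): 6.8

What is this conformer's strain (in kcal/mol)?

7.5 kcal/mol

This conformer (eclipsed): F(0°)/H(0°) eclipsed 1.4; H(120°)/CN(120°) eclipsed 1.4; tBu(240°)/CHO(240°) eclipsed 4.7 → 7.5 kcal/mol.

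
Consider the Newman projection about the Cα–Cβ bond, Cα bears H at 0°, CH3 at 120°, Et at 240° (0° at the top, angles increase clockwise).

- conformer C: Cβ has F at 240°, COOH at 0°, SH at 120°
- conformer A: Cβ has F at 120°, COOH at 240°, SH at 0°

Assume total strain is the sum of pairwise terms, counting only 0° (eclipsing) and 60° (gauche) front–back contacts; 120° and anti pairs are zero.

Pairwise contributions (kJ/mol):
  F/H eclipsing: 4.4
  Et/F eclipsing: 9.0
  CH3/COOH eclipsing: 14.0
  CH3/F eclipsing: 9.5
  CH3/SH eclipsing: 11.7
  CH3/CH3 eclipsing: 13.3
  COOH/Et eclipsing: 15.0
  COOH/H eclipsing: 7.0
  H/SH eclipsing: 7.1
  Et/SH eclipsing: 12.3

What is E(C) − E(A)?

C is eclipsed. H at 0° is eclipsed with COOH at 0° (7.0); CH3 at 120° is eclipsed with SH at 120° (11.7); Et at 240° is eclipsed with F at 240° (9.0). Total 27.7 kJ/mol.
A is eclipsed. H at 0° is eclipsed with SH at 0° (7.1); CH3 at 120° is eclipsed with F at 120° (9.5); Et at 240° is eclipsed with COOH at 240° (15.0). Total 31.6 kJ/mol.
E(C) − E(A) = 27.7 − 31.6 = -3.9 kJ/mol.

-3.9 kJ/mol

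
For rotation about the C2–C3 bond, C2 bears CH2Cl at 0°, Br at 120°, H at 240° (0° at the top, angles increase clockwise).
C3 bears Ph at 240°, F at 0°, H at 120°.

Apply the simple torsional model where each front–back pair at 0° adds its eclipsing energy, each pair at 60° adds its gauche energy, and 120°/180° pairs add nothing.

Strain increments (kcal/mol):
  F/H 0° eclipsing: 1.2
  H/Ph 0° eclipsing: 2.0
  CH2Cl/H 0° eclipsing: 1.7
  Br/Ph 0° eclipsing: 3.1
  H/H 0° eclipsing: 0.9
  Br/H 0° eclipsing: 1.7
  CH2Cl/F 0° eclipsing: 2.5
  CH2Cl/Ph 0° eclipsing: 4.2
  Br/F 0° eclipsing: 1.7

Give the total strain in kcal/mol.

6.2 kcal/mol

This conformer is eclipsed. CH2Cl at 0° is eclipsed with F at 0° (2.5); Br at 120° is eclipsed with H at 120° (1.7); H at 240° is eclipsed with Ph at 240° (2.0). Total 6.2 kcal/mol.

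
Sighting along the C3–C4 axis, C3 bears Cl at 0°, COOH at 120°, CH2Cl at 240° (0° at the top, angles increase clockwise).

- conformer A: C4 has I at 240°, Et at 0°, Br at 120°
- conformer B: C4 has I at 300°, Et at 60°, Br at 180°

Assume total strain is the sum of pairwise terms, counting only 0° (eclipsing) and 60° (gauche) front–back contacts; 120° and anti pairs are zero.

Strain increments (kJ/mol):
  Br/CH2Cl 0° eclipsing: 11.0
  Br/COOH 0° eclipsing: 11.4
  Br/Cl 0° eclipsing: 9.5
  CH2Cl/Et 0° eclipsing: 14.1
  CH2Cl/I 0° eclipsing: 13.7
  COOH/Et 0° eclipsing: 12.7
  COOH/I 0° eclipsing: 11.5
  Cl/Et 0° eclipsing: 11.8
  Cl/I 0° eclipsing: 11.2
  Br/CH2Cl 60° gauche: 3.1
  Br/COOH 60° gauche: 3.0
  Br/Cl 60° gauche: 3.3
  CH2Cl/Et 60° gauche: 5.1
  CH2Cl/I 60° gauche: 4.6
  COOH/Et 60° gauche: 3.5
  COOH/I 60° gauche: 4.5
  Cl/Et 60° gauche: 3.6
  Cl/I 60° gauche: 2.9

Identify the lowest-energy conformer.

B

A (eclipsed): Cl–Et eclipsed, COOH–Br eclipsed, CH2Cl–I eclipsed; 11.8 + 11.4 + 13.7 = 36.9 kJ/mol.
B (staggered): Cl–I gauche, Cl–Et gauche, COOH–Et gauche, COOH–Br gauche, CH2Cl–I gauche, CH2Cl–Br gauche; 2.9 + 3.6 + 3.5 + 3.0 + 4.6 + 3.1 = 20.7 kJ/mol.
B has the lowest total (20.7 kJ/mol).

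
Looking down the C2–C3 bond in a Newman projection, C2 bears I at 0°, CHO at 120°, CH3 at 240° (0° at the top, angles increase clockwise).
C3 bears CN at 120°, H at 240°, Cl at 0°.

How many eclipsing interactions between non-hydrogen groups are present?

2

Non-H eclipsing pairs: I(0°)/Cl(0°); CHO(120°)/CN(120°) — 2 interactions.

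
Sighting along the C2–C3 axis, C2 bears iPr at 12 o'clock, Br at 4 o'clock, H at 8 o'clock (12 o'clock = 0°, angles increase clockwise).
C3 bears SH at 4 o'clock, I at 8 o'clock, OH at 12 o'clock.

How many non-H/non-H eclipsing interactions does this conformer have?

Non-H eclipsing pairs: iPr(0°)/OH(0°); Br(120°)/SH(120°) — 2 interactions.

2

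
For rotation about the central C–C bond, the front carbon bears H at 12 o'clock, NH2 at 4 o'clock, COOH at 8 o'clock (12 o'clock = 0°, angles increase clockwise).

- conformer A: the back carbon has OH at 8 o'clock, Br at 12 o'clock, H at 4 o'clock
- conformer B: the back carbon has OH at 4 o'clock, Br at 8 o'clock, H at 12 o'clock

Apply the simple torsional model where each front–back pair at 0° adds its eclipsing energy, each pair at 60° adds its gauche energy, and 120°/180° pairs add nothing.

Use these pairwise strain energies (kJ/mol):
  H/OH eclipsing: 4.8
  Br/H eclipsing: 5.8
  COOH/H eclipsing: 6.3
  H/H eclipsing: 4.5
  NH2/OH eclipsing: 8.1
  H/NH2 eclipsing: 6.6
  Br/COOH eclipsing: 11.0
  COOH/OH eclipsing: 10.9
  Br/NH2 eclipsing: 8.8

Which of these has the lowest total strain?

A

A is eclipsed. H at 0° is eclipsed with Br at 0° (5.8); NH2 at 120° is eclipsed with H at 120° (6.6); COOH at 240° is eclipsed with OH at 240° (10.9). Total 23.3 kJ/mol.
B is eclipsed. H at 0° is eclipsed with H at 0° (4.5); NH2 at 120° is eclipsed with OH at 120° (8.1); COOH at 240° is eclipsed with Br at 240° (11.0). Total 23.6 kJ/mol.
A has the lowest total (23.3 kJ/mol).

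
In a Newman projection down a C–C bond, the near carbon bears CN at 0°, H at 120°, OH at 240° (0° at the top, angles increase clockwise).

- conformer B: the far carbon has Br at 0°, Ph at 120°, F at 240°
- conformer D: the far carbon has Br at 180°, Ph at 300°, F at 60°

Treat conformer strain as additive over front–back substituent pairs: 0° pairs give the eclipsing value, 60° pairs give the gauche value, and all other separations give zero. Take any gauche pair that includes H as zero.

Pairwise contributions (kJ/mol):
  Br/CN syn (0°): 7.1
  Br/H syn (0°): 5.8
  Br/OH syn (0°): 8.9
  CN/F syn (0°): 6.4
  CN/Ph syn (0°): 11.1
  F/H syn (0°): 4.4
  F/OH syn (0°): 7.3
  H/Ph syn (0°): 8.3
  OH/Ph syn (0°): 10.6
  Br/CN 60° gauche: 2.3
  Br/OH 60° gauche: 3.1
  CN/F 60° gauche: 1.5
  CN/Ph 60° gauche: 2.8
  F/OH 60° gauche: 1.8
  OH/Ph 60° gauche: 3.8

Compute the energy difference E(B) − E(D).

+11.5 kJ/mol

B (eclipsed): CN(0°)/Br(0°) eclipsed 7.1; H(120°)/Ph(120°) eclipsed 8.3; OH(240°)/F(240°) eclipsed 7.3 → 22.7 kJ/mol.
D (staggered): CN(0°)/Ph(300°) gauche 2.8; CN(0°)/F(60°) gauche 1.5; OH(240°)/Br(180°) gauche 3.1; OH(240°)/Ph(300°) gauche 3.8 → 11.2 kJ/mol.
E(B) − E(D) = 22.7 − 11.2 = +11.5 kJ/mol.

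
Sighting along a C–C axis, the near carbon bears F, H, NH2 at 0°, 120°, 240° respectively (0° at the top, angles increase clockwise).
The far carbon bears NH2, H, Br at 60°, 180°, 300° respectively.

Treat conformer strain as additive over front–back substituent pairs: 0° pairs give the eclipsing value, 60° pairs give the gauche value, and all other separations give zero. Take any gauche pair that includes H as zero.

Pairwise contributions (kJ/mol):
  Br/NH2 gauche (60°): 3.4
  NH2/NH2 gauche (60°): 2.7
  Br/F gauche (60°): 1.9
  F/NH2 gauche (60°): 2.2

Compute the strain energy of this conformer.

7.5 kJ/mol

This conformer (staggered): F(0°)/NH2(60°) gauche 2.2; F(0°)/Br(300°) gauche 1.9; NH2(240°)/Br(300°) gauche 3.4 → 7.5 kJ/mol.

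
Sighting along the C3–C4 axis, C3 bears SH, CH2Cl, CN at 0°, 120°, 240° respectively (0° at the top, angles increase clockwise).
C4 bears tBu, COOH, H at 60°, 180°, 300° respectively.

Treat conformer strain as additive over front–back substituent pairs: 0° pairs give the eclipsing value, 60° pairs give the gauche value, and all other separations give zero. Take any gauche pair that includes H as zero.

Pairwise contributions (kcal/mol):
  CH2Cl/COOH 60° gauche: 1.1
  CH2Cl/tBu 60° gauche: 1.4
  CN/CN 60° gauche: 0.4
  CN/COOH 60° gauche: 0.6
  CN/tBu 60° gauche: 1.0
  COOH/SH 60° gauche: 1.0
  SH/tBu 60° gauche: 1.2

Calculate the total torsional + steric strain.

This conformer (staggered): SH(0°)/tBu(60°) gauche 1.2; CH2Cl(120°)/tBu(60°) gauche 1.4; CH2Cl(120°)/COOH(180°) gauche 1.1; CN(240°)/COOH(180°) gauche 0.6 → 4.3 kcal/mol.

4.3 kcal/mol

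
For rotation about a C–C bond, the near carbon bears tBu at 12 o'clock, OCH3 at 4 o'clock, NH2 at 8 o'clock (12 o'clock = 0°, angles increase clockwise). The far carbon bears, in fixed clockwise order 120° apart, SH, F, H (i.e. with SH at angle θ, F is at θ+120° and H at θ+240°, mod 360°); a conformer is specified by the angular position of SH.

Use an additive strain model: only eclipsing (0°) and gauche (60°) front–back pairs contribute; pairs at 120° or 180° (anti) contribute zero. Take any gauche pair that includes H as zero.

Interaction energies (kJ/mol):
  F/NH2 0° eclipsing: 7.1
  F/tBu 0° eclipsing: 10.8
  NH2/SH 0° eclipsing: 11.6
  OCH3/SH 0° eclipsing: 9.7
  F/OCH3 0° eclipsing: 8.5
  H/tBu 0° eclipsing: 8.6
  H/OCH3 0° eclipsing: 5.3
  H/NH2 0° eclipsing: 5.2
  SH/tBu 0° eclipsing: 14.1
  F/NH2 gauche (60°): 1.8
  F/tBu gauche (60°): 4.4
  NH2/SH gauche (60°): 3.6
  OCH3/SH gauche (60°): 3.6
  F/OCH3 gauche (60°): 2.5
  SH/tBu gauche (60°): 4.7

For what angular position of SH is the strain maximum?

SH at 0° (eclipsed): tBu–SH eclipsed, OCH3–F eclipsed, NH2–H eclipsed; 14.1 + 8.5 + 5.2 = 27.8 kJ/mol.
SH at 60° (staggered): tBu–SH gauche, OCH3–SH gauche, OCH3–F gauche, NH2–F gauche; 4.7 + 3.6 + 2.5 + 1.8 = 12.6 kJ/mol.
SH at 120° (eclipsed): tBu–H eclipsed, OCH3–SH eclipsed, NH2–F eclipsed; 8.6 + 9.7 + 7.1 = 25.4 kJ/mol.
SH at 180° (staggered): tBu–F gauche, OCH3–SH gauche, NH2–SH gauche, NH2–F gauche; 4.4 + 3.6 + 3.6 + 1.8 = 13.4 kJ/mol.
SH at 240° (eclipsed): tBu–F eclipsed, OCH3–H eclipsed, NH2–SH eclipsed; 10.8 + 5.3 + 11.6 = 27.7 kJ/mol.
SH at 300° (staggered): tBu–SH gauche, tBu–F gauche, OCH3–F gauche, NH2–SH gauche; 4.7 + 4.4 + 2.5 + 3.6 = 15.2 kJ/mol.
The maximum (27.8 kJ/mol) occurs with SH at 0°.

0°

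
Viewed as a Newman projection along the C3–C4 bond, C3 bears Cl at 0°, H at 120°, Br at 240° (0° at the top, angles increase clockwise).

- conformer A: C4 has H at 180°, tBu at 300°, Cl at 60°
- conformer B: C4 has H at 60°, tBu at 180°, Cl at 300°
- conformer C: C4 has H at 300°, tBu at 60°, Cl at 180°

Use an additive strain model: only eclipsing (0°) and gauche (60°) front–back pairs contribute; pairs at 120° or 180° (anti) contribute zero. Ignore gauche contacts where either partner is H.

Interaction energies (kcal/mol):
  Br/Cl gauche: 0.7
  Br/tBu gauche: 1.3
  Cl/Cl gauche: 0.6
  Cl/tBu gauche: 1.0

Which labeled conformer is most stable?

C

A (staggered): Cl(0°)/tBu(300°) gauche 1.0; Cl(0°)/Cl(60°) gauche 0.6; Br(240°)/tBu(300°) gauche 1.3 → 2.9 kcal/mol.
B (staggered): Cl(0°)/Cl(300°) gauche 0.6; Br(240°)/tBu(180°) gauche 1.3; Br(240°)/Cl(300°) gauche 0.7 → 2.6 kcal/mol.
C (staggered): Cl(0°)/tBu(60°) gauche 1.0; Br(240°)/Cl(180°) gauche 0.7 → 1.7 kcal/mol.
C has the lowest total (1.7 kcal/mol).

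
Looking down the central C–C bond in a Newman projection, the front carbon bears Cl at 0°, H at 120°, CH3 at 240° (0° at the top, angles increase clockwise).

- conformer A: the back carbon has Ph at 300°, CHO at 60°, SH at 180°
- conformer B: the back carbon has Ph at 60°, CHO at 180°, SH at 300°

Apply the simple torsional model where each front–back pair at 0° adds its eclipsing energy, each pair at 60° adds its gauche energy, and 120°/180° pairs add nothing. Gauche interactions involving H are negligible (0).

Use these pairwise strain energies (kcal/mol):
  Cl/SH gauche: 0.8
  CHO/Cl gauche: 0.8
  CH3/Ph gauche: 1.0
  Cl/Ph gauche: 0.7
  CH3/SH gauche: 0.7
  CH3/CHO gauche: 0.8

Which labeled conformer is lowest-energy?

A (staggered): Cl(0°)/Ph(300°) gauche 0.7; Cl(0°)/CHO(60°) gauche 0.8; CH3(240°)/Ph(300°) gauche 1.0; CH3(240°)/SH(180°) gauche 0.7 → 3.2 kcal/mol.
B (staggered): Cl(0°)/Ph(60°) gauche 0.7; Cl(0°)/SH(300°) gauche 0.8; CH3(240°)/CHO(180°) gauche 0.8; CH3(240°)/SH(300°) gauche 0.7 → 3.0 kcal/mol.
B has the lowest total (3.0 kcal/mol).

B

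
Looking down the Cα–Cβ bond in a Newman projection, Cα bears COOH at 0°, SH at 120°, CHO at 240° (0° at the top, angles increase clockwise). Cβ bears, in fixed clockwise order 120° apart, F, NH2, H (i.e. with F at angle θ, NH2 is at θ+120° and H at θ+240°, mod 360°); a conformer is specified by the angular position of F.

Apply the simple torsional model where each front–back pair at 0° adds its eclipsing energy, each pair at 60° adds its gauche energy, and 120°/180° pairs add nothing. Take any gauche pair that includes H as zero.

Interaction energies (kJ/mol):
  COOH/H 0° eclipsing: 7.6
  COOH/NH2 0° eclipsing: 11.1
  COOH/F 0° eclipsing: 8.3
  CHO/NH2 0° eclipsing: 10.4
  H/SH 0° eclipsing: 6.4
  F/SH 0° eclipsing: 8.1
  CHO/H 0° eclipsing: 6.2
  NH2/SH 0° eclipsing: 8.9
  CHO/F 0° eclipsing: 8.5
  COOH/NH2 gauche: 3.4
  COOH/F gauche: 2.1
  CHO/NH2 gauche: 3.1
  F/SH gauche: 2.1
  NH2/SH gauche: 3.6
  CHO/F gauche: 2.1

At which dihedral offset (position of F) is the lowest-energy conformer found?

F at 0° (eclipsed): COOH(0°)/F(0°) eclipsed 8.3; SH(120°)/NH2(120°) eclipsed 8.9; CHO(240°)/H(240°) eclipsed 6.2 → 23.4 kJ/mol.
F at 60° (staggered): COOH(0°)/F(60°) gauche 2.1; SH(120°)/F(60°) gauche 2.1; SH(120°)/NH2(180°) gauche 3.6; CHO(240°)/NH2(180°) gauche 3.1 → 10.9 kJ/mol.
F at 120° (eclipsed): COOH(0°)/H(0°) eclipsed 7.6; SH(120°)/F(120°) eclipsed 8.1; CHO(240°)/NH2(240°) eclipsed 10.4 → 26.1 kJ/mol.
F at 180° (staggered): COOH(0°)/NH2(300°) gauche 3.4; SH(120°)/F(180°) gauche 2.1; CHO(240°)/F(180°) gauche 2.1; CHO(240°)/NH2(300°) gauche 3.1 → 10.7 kJ/mol.
F at 240° (eclipsed): COOH(0°)/NH2(0°) eclipsed 11.1; SH(120°)/H(120°) eclipsed 6.4; CHO(240°)/F(240°) eclipsed 8.5 → 26.0 kJ/mol.
F at 300° (staggered): COOH(0°)/F(300°) gauche 2.1; COOH(0°)/NH2(60°) gauche 3.4; SH(120°)/NH2(60°) gauche 3.6; CHO(240°)/F(300°) gauche 2.1 → 11.2 kJ/mol.
The minimum (10.7 kJ/mol) occurs with F at 180°.

180°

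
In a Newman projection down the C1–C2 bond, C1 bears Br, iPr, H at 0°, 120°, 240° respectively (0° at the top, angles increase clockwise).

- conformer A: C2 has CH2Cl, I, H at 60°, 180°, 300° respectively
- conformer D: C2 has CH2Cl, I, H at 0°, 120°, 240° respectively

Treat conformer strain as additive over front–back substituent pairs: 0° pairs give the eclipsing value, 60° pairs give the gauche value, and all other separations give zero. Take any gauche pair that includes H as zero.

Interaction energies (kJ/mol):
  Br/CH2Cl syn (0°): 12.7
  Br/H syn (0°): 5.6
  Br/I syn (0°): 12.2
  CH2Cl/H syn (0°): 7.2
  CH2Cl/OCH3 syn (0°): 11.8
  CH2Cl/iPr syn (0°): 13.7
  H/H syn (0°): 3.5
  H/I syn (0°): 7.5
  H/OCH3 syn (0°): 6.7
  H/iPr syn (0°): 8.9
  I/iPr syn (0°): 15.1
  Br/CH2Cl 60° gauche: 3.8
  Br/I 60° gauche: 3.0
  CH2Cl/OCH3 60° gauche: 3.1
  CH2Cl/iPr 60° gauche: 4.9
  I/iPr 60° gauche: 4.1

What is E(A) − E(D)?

-18.5 kJ/mol

A (staggered): Br–CH2Cl gauche, iPr–CH2Cl gauche, iPr–I gauche; 3.8 + 4.9 + 4.1 = 12.8 kJ/mol.
D (eclipsed): Br–CH2Cl eclipsed, iPr–I eclipsed, H–H eclipsed; 12.7 + 15.1 + 3.5 = 31.3 kJ/mol.
E(A) − E(D) = 12.8 − 31.3 = -18.5 kJ/mol.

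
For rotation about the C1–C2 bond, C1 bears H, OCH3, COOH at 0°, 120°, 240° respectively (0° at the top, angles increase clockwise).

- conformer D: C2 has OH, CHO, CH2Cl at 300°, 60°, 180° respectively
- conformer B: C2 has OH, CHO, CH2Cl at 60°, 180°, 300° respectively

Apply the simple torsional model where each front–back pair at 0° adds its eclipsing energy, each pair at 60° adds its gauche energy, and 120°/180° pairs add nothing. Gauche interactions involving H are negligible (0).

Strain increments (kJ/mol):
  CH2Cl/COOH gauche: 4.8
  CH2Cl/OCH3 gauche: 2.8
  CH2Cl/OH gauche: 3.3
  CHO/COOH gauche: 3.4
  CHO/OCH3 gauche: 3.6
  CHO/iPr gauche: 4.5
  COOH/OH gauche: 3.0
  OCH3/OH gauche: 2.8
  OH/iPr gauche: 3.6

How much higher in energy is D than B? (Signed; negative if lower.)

D (staggered): OCH3(120°)/CHO(60°) gauche 3.6; OCH3(120°)/CH2Cl(180°) gauche 2.8; COOH(240°)/OH(300°) gauche 3.0; COOH(240°)/CH2Cl(180°) gauche 4.8 → 14.2 kJ/mol.
B (staggered): OCH3(120°)/OH(60°) gauche 2.8; OCH3(120°)/CHO(180°) gauche 3.6; COOH(240°)/CHO(180°) gauche 3.4; COOH(240°)/CH2Cl(300°) gauche 4.8 → 14.6 kJ/mol.
E(D) − E(B) = 14.2 − 14.6 = -0.4 kJ/mol.

-0.4 kJ/mol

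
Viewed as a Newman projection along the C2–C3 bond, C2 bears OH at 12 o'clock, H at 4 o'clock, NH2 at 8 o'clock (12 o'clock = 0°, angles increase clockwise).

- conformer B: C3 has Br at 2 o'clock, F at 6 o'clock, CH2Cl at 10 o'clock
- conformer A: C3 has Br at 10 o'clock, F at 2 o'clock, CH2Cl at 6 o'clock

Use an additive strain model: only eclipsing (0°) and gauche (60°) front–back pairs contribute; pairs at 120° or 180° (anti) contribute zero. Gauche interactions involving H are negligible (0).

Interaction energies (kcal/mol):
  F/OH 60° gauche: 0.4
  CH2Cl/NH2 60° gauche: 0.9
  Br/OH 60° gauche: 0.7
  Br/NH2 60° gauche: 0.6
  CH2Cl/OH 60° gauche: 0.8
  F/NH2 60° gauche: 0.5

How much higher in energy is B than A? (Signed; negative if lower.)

+0.3 kcal/mol

B (staggered): OH(0°)/Br(60°) gauche 0.7; OH(0°)/CH2Cl(300°) gauche 0.8; NH2(240°)/F(180°) gauche 0.5; NH2(240°)/CH2Cl(300°) gauche 0.9 → 2.9 kcal/mol.
A (staggered): OH(0°)/Br(300°) gauche 0.7; OH(0°)/F(60°) gauche 0.4; NH2(240°)/Br(300°) gauche 0.6; NH2(240°)/CH2Cl(180°) gauche 0.9 → 2.6 kcal/mol.
E(B) − E(A) = 2.9 − 2.6 = +0.3 kcal/mol.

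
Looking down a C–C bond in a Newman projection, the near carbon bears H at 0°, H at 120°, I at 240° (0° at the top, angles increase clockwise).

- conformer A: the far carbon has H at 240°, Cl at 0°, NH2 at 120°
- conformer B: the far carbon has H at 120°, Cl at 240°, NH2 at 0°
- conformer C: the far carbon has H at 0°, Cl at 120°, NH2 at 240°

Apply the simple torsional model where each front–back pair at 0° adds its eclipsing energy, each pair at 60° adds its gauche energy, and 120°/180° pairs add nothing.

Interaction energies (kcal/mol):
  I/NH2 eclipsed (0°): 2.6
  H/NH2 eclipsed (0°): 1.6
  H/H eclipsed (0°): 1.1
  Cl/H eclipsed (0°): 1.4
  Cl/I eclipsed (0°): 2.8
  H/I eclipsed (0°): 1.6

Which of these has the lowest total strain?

A

A (eclipsed): H(0°)/Cl(0°) eclipsed 1.4; H(120°)/NH2(120°) eclipsed 1.6; I(240°)/H(240°) eclipsed 1.6 → 4.6 kcal/mol.
B (eclipsed): H(0°)/NH2(0°) eclipsed 1.6; H(120°)/H(120°) eclipsed 1.1; I(240°)/Cl(240°) eclipsed 2.8 → 5.5 kcal/mol.
C (eclipsed): H(0°)/H(0°) eclipsed 1.1; H(120°)/Cl(120°) eclipsed 1.4; I(240°)/NH2(240°) eclipsed 2.6 → 5.1 kcal/mol.
A has the lowest total (4.6 kcal/mol).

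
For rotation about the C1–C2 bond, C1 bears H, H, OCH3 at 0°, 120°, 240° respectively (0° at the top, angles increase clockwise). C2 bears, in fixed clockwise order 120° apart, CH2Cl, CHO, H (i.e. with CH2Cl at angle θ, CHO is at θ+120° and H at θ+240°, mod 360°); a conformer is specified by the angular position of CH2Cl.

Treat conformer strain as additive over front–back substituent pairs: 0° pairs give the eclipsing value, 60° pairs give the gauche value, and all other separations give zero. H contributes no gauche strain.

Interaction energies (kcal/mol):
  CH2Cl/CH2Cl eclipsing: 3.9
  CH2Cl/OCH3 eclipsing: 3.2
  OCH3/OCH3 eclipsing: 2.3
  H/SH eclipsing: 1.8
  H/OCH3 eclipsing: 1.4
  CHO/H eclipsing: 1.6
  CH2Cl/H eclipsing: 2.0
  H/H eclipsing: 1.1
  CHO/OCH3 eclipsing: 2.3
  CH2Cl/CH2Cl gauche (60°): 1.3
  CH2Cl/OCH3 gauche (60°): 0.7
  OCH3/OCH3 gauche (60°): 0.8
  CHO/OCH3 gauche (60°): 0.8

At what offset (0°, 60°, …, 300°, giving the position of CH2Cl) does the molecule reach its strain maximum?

CH2Cl at 0° is eclipsed. H at 0° is eclipsed with CH2Cl at 0° (2.0); H at 120° is eclipsed with CHO at 120° (1.6); OCH3 at 240° is eclipsed with H at 240° (1.4). Total 5.0 kcal/mol.
CH2Cl at 60° is staggered. OCH3 at 240° is gauche with CHO at 180° (0.8). Total 0.8 kcal/mol.
CH2Cl at 120° is eclipsed. H at 0° is eclipsed with H at 0° (1.1); H at 120° is eclipsed with CH2Cl at 120° (2.0); OCH3 at 240° is eclipsed with CHO at 240° (2.3). Total 5.4 kcal/mol.
CH2Cl at 180° is staggered. OCH3 at 240° is gauche with CH2Cl at 180° (0.7); OCH3 at 240° is gauche with CHO at 300° (0.8). Total 1.5 kcal/mol.
CH2Cl at 240° is eclipsed. H at 0° is eclipsed with CHO at 0° (1.6); H at 120° is eclipsed with H at 120° (1.1); OCH3 at 240° is eclipsed with CH2Cl at 240° (3.2). Total 5.9 kcal/mol.
CH2Cl at 300° is staggered. OCH3 at 240° is gauche with CH2Cl at 300° (0.7). Total 0.7 kcal/mol.
The maximum (5.9 kcal/mol) occurs with CH2Cl at 240°.

240°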